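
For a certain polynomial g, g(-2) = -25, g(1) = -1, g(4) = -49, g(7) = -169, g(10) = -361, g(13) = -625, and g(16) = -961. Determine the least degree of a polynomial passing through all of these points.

2

Forward differences of the values at n = -2, 1, 4, 7, 10, 13, 16:
  g  : -25  -1  -49  -169  -361  -625  -961
  Δ  : 24  -48  -120  -192  -264  -336
  Δ^2: -72  -72  -72  -72  -72
  Δ^3: 0  0  0  0
  Δ^4: 0  0  0
  Δ^5: 0  0
  Δ^6: 0
The second differences are constant (-72) and nonzero, while all higher differences vanish, so the minimal degree is 2.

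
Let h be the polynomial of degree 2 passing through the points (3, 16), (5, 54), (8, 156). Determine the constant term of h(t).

Write h(t) = at^2 + bt + c. Substituting each data point gives a linear system:
  9a + 3b + c = 16
  25a + 5b + c = 54
  64a + 8b + c = 156
Solving the system yields a = 3, b = -5, c = 4.
So h(t) = 3t^2 - 5t + 4.
The constant term is 4.

4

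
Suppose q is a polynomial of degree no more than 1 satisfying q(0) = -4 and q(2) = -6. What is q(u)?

q(u) = -u - 4

Write q(u) = au + b. Substituting each data point gives a linear system:
  b = -4
  2a + b = -6
Solving the system yields a = -1, b = -4.
So q(u) = -u - 4.
Check: q(2) = -6. ✓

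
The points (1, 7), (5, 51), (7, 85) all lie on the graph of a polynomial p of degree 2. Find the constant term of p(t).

Write p(t) = at^2 + bt + c. Substituting each data point gives a linear system:
  a + b + c = 7
  25a + 5b + c = 51
  49a + 7b + c = 85
Solving the system yields a = 1, b = 5, c = 1.
So p(t) = t^2 + 5t + 1.
The constant term is 1.

1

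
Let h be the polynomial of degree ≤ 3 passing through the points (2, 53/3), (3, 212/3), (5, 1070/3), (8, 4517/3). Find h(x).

Write h(x) = ax^3 + bx^2 + cx + d. Substituting each data point gives a linear system:
  8a + 4b + 2c + d = 53/3
  27a + 9b + 3c + d = 212/3
  125a + 25b + 5c + d = 1070/3
  512a + 64b + 8c + d = 4517/3
Solving the system yields a = 3, b = 0, c = -4, d = 5/3.
So h(x) = 3x³ - 4x + 5/3.
Check: h(3) = 212/3. ✓

h(x) = 3x^3 - 4x + 5/3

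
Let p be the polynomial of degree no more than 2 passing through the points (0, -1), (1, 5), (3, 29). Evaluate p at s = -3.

Using the Lagrange interpolation formula with nodes 0, 1, 3:
  L_0(s) = (s - 1)(s - 3) / 3
  L_1(s) = s(s - 3) / -2
  L_2(s) = s(s - 1) / 6
Then p(s) = -1·L_0(s) + 5·L_1(s) + 29·L_2(s).
Expanding and collecting terms gives p(s) = 2s^2 + 4s - 1.
Evaluating at s = -3: p(-3) = 5.

5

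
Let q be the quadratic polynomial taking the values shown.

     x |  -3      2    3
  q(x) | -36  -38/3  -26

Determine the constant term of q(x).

-4

Write q(x) = ax^2 + bx + c. Substituting each data point gives a linear system:
  9a - 3b + c = -36
  4a + 2b + c = -38/3
  9a + 3b + c = -26
Solving the system yields a = -3, b = 5/3, c = -4.
So q(x) = -3x^2 + (5/3)x - 4.
The constant term is -4.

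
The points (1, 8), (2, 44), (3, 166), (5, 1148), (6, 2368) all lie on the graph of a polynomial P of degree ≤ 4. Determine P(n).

P(n) = 2n^4 - 2n^3 + 5n^2 + 5n - 2

Write P(n) = an^4 + bn^3 + cn^2 + dn + e. Substituting each data point gives a linear system:
  a + b + c + d + e = 8
  16a + 8b + 4c + 2d + e = 44
  81a + 27b + 9c + 3d + e = 166
  625a + 125b + 25c + 5d + e = 1148
  1296a + 216b + 36c + 6d + e = 2368
Solving the system yields a = 2, b = -2, c = 5, d = 5, e = -2.
So P(n) = 2n⁴ - 2n³ + 5n² + 5n - 2.
Check: P(3) = 166. ✓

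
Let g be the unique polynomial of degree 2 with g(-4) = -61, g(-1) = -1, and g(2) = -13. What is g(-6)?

Using the Lagrange interpolation formula with nodes -4, -1, 2:
  L_0(s) = (s + 1)(s - 2) / 18
  L_1(s) = (s + 4)(s - 2) / -9
  L_2(s) = (s + 4)(s + 1) / 18
Then g(s) = -61·L_0(s) - 1·L_1(s) - 13·L_2(s).
Expanding and collecting terms gives g(s) = -4s² + 3.
Evaluating at s = -6: g(-6) = -141.

-141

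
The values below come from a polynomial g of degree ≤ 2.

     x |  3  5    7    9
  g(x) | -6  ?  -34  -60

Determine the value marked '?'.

On equispaced nodes a degree-2 polynomial has vanishing third forward difference, so
  - g(3) + 3·g(5) - 3·g(7) + g(9) = 0.
Substituting the known values and solving for g(5):
  3·g(5) = -48
  g(5) = -16.

-16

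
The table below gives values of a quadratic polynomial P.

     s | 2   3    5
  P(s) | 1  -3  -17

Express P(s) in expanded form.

Write P(s) = as^2 + bs + c. Substituting each data point gives a linear system:
  4a + 2b + c = 1
  9a + 3b + c = -3
  25a + 5b + c = -17
Solving the system yields a = -1, b = 1, c = 3.
So P(s) = -s² + s + 3.
Check: P(2) = 1. ✓

P(s) = -s^2 + s + 3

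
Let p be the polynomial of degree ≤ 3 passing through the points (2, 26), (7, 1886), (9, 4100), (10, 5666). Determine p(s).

Using the Lagrange interpolation formula with nodes 2, 7, 9, 10:
  L_0(s) = (s - 7)(s - 9)(s - 10) / -280
  L_1(s) = (s - 2)(s - 9)(s - 10) / 30
  L_2(s) = (s - 2)(s - 7)(s - 10) / -14
  L_3(s) = (s - 2)(s - 7)(s - 9) / 24
Then p(s) = 26·L_0(s) + 1886·L_1(s) + 4100·L_2(s) + 5666·L_3(s).
Expanding and collecting terms gives p(s) = 6s^3 - 3s^2 - 3s - 4.
Check: p(10) = 5666. ✓

p(s) = 6s^3 - 3s^2 - 3s - 4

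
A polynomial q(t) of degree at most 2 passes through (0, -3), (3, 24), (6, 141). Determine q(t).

Write q(t) = at^2 + bt + c. Substituting each data point gives a linear system:
  c = -3
  9a + 3b + c = 24
  36a + 6b + c = 141
Solving the system yields a = 5, b = -6, c = -3.
So q(t) = 5t^2 - 6t - 3.
Check: q(0) = -3. ✓

q(t) = 5t^2 - 6t - 3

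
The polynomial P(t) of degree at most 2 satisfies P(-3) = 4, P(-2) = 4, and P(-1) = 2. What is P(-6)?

-8

Forward differences of the values at t = -3, -2, -1:
  P  : 4  4  2
  Δ  : 0  -2
  Δ^2: -2
The second differences are constant, confirming degree 2.
Interpolating (Newton forward form) and evaluating at t = -6 gives P(-6) = -8.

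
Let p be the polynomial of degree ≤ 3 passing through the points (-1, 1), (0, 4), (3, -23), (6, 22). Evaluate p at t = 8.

172

Using the Lagrange interpolation formula with nodes -1, 0, 3, 6:
  L_0(t) = t(t - 3)(t - 6) / -28
  L_1(t) = (t + 1)(t - 3)(t - 6) / 18
  L_2(t) = (t + 1)t(t - 6) / -36
  L_3(t) = (t + 1)t(t - 3) / 126
Then p(t) = 1·L_0(t) + 4·L_1(t) - 23·L_2(t) + 22·L_3(t).
Expanding and collecting terms gives p(t) = t^3 - 5t^2 - 3t + 4.
Evaluating at t = 8: p(8) = 172.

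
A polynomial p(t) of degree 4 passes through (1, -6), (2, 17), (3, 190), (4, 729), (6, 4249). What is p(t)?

Using the Lagrange interpolation formula with nodes 1, 2, 3, 4, 6:
  L_0(t) = (t - 2)(t - 3)(t - 4)(t - 6) / 30
  L_1(t) = (t - 1)(t - 3)(t - 4)(t - 6) / -8
  L_2(t) = (t - 1)(t - 2)(t - 4)(t - 6) / 6
  L_3(t) = (t - 1)(t - 2)(t - 3)(t - 6) / -12
  L_4(t) = (t - 1)(t - 2)(t - 3)(t - 4) / 120
Then p(t) = -6·L_0(t) + 17·L_1(t) + 190·L_2(t) + 729·L_3(t) + 4249·L_4(t).
Expanding and collecting terms gives p(t) = 4t^4 - 4t^3 - t^2 - 6t + 1.
Check: p(4) = 729. ✓

p(t) = 4t^4 - 4t^3 - t^2 - 6t + 1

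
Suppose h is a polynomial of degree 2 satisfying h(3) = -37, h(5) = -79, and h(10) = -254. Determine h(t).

h(t) = -2t^2 - 5t - 4

Using the Lagrange interpolation formula with nodes 3, 5, 10:
  L_0(t) = (t - 5)(t - 10) / 14
  L_1(t) = (t - 3)(t - 10) / -10
  L_2(t) = (t - 3)(t - 5) / 35
Then h(t) = -37·L_0(t) - 79·L_1(t) - 254·L_2(t).
Expanding and collecting terms gives h(t) = -2t^2 - 5t - 4.
Check: h(10) = -254. ✓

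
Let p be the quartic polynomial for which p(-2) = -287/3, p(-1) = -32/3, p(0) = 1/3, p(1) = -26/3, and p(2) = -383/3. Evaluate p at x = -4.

Using the Lagrange interpolation formula with nodes -2, -1, 0, 1, 2:
  L_0(x) = (x + 1)x(x - 1)(x - 2) / 24
  L_1(x) = (x + 2)x(x - 1)(x - 2) / -6
  L_2(x) = (x + 2)(x + 1)(x - 1)(x - 2) / 4
  L_3(x) = (x + 2)(x + 1)x(x - 2) / -6
  L_4(x) = (x + 2)(x + 1)x(x - 1) / 24
Then p(x) = -287/3·L_0(x) - 32/3·L_1(x) + 1/3·L_2(x) - 26/3·L_3(x) - 383/3·L_4(x).
Expanding and collecting terms gives p(x) = -6x^4 - 3x^3 - 4x^2 + 4x + 1/3.
Evaluating at x = -4: p(-4) = -4271/3.

-4271/3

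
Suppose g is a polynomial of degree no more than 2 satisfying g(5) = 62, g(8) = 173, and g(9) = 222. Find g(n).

g(n) = 3n^2 - 2n - 3

Write g(n) = an^2 + bn + c. Substituting each data point gives a linear system:
  25a + 5b + c = 62
  64a + 8b + c = 173
  81a + 9b + c = 222
Solving the system yields a = 3, b = -2, c = -3.
So g(n) = 3n² - 2n - 3.
Check: g(9) = 222. ✓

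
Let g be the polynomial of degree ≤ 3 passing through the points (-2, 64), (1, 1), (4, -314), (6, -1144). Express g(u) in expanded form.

g(u) = -6u^3 + 4u^2 + u + 2

Write g(u) = au^3 + bu^2 + cu + d. Substituting each data point gives a linear system:
  -8a + 4b - 2c + d = 64
  a + b + c + d = 1
  64a + 16b + 4c + d = -314
  216a + 36b + 6c + d = -1144
Solving the system yields a = -6, b = 4, c = 1, d = 2.
So g(u) = -6u³ + 4u² + u + 2.
Check: g(6) = -1144. ✓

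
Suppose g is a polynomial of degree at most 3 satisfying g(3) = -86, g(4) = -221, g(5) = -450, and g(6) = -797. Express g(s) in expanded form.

g(s) = -4s^3 + s^2 + 6s - 5

Write g(s) = as^3 + bs^2 + cs + d. Substituting each data point gives a linear system:
  27a + 9b + 3c + d = -86
  64a + 16b + 4c + d = -221
  125a + 25b + 5c + d = -450
  216a + 36b + 6c + d = -797
Solving the system yields a = -4, b = 1, c = 6, d = -5.
So g(s) = -4s³ + s² + 6s - 5.
Check: g(3) = -86. ✓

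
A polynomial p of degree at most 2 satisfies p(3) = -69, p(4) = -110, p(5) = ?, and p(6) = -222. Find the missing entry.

-161

On equispaced nodes a degree-2 polynomial has vanishing third forward difference, so
  - p(3) + 3·p(4) - 3·p(5) + p(6) = 0.
Substituting the known values and solving for p(5):
  -3·p(5) = 483
  p(5) = -161.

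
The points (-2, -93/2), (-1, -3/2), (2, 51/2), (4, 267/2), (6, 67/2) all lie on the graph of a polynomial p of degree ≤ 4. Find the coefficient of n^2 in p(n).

2

Write p(n) = an^4 + bn^3 + cn^2 + dn + e. Substituting each data point gives a linear system:
  16a - 8b + 4c - 2d + e = -93/2
  a - b + c - d + e = -3/2
  16a + 8b + 4c + 2d + e = 51/2
  256a + 64b + 16c + 4d + e = 267/2
  1296a + 216b + 36c + 6d + e = 67/2
Solving the system yields a = -1, b = 6, c = 2, d = -6, e = -5/2.
So p(n) = -n^4 + 6n^3 + 2n^2 - 6n - 5/2.
The coefficient of n^2 is 2.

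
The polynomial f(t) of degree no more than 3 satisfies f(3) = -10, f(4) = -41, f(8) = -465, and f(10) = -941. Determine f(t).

Write f(t) = at^3 + bt^2 + ct + d. Substituting each data point gives a linear system:
  27a + 9b + 3c + d = -10
  64a + 16b + 4c + d = -41
  512a + 64b + 8c + d = -465
  1000a + 100b + 10c + d = -941
Solving the system yields a = -1, b = 0, c = 6, d = -1.
So f(t) = -t^3 + 6t - 1.
Check: f(10) = -941. ✓

f(t) = -t^3 + 6t - 1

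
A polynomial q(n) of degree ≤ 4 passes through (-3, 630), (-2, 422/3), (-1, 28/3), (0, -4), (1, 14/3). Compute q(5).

10138/3

Write q(n) = an^4 + bn^3 + cn^2 + dn + e. Substituting each data point gives a linear system:
  81a - 27b + 9c - 3d + e = 630
  16a - 8b + 4c - 2d + e = 422/3
  a - b + c - d + e = 28/3
  e = -4
  a + b + c + d + e = 14/3
Solving the system yields a = 6, b = -4, c = 5, d = 5/3, e = -4.
So q(n) = 6n^4 - 4n^3 + 5n^2 + (5/3)n - 4.
Then q(5) = 10138/3.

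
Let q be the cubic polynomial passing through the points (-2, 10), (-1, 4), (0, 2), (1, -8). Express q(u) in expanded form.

Using the Lagrange interpolation formula with nodes -2, -1, 0, 1:
  L_0(u) = (u + 1)u(u - 1) / -6
  L_1(u) = (u + 2)u(u - 1) / 2
  L_2(u) = (u + 2)(u + 1)(u - 1) / -2
  L_3(u) = (u + 2)(u + 1)u / 6
Then q(u) = 10·L_0(u) + 4·L_1(u) + 2·L_2(u) - 8·L_3(u).
Expanding and collecting terms gives q(u) = -2u^3 - 4u^2 - 4u + 2.
Check: q(-1) = 4. ✓

q(u) = -2u^3 - 4u^2 - 4u + 2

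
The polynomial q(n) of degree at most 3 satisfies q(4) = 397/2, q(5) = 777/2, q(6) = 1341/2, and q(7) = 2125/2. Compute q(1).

1/2

Using the Lagrange interpolation formula with nodes 4, 5, 6, 7:
  L_0(n) = (n - 5)(n - 6)(n - 7) / -6
  L_1(n) = (n - 4)(n - 6)(n - 7) / 2
  L_2(n) = (n - 4)(n - 5)(n - 7) / -2
  L_3(n) = (n - 4)(n - 5)(n - 6) / 6
Then q(n) = 397/2·L_0(n) + 777/2·L_1(n) + 1341/2·L_2(n) + 2125/2·L_3(n).
Expanding and collecting terms gives q(n) = 3n^3 + n^2 - 2n - 3/2.
Evaluating at n = 1: q(1) = 1/2.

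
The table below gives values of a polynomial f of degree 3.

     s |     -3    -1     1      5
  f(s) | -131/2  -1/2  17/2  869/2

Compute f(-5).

-661/2

Write f(s) = as^3 + bs^2 + cs + d. Substituting each data point gives a linear system:
  -27a + 9b - 3c + d = -131/2
  -a + b - c + d = -1/2
  a + b + c + d = 17/2
  125a + 25b + 5c + d = 869/2
Solving the system yields a = 3, b = 2, c = 3/2, d = 2.
So f(s) = 3s^3 + 2s^2 + (3/2)s + 2.
Then f(-5) = -661/2.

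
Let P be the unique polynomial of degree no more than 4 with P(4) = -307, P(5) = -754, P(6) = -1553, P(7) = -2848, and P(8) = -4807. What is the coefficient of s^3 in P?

Write P(s) = as^4 + bs^3 + cs^2 + ds + e. Substituting each data point gives a linear system:
  256a + 64b + 16c + 4d + e = -307
  625a + 125b + 25c + 5d + e = -754
  1296a + 216b + 36c + 6d + e = -1553
  2401a + 343b + 49c + 7d + e = -2848
  4096a + 512b + 64c + 8d + e = -4807
Solving the system yields a = -1, b = -2, c = 5, d = -1, e = 1.
So P(s) = -s^4 - 2s^3 + 5s^2 - s + 1.
The coefficient of s^3 is -2.

-2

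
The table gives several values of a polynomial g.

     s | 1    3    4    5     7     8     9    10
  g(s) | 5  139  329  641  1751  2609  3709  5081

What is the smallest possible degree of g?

Divided differences on the nodes 1, 3, 4, 5, 7, 8, 9, 10:
  order 0: 5  139  329  641  1751  2609  3709  5081
  order 1: 67  190  312  555  858  1100  1372
  order 2: 41  61  81  101  121  136
  order 3: 5  5  5  5  5
  order 4: 0  0  0  0
  order 5: 0  0  0
  order 6: 0  0
  order 7: 0
The order-3 divided differences are all 5 (nonzero) and every higher order vanishes, so the data lies on a polynomial of degree exactly 3.

3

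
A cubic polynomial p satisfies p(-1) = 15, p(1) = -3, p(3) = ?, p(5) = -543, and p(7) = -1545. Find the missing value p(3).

On equispaced nodes a degree-3 polynomial has vanishing fourth forward difference, so
  p(-1) - 4·p(1) + 6·p(3) - 4·p(5) + p(7) = 0.
Substituting the known values and solving for p(3):
  6·p(3) = -654
  p(3) = -109.

-109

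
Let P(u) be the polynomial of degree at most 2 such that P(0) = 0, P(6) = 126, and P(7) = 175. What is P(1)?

1

Using the Lagrange interpolation formula with nodes 0, 6, 7:
  L_0(u) = (u - 6)(u - 7) / 42
  L_1(u) = u(u - 7) / -6
  L_2(u) = u(u - 6) / 7
Then P(u) = 0·L_0(u) + 126·L_1(u) + 175·L_2(u).
Expanding and collecting terms gives P(u) = 4u^2 - 3u.
Evaluating at u = 1: P(1) = 1.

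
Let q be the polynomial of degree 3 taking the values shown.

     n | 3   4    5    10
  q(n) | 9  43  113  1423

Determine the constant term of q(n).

Write q(n) = an^3 + bn^2 + cn + d. Substituting each data point gives a linear system:
  27a + 9b + 3c + d = 9
  64a + 16b + 4c + d = 43
  125a + 25b + 5c + d = 113
  1000a + 100b + 10c + d = 1423
Solving the system yields a = 2, b = -6, c = 2, d = 3.
So q(n) = 2n³ - 6n² + 2n + 3.
The constant term is 3.

3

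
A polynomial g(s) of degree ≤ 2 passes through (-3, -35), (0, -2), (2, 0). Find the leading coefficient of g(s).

Write g(s) = as^2 + bs + c. Substituting each data point gives a linear system:
  9a - 3b + c = -35
  c = -2
  4a + 2b + c = 0
Solving the system yields a = -2, b = 5, c = -2.
So g(s) = -2s² + 5s - 2.
The leading coefficient is -2.

-2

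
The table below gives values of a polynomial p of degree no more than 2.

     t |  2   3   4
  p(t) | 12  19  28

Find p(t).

Write p(t) = at^2 + bt + c. Substituting each data point gives a linear system:
  4a + 2b + c = 12
  9a + 3b + c = 19
  16a + 4b + c = 28
Solving the system yields a = 1, b = 2, c = 4.
So p(t) = t² + 2t + 4.
Check: p(3) = 19. ✓

p(t) = t^2 + 2t + 4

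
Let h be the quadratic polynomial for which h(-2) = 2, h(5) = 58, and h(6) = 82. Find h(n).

Write h(n) = an^2 + bn + c. Substituting each data point gives a linear system:
  4a - 2b + c = 2
  25a + 5b + c = 58
  36a + 6b + c = 82
Solving the system yields a = 2, b = 2, c = -2.
So h(n) = 2n^2 + 2n - 2.
Check: h(5) = 58. ✓

h(n) = 2n^2 + 2n - 2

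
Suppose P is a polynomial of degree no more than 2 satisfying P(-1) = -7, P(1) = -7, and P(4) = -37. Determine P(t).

P(t) = -2t^2 - 5

Write P(t) = at^2 + bt + c. Substituting each data point gives a linear system:
  a - b + c = -7
  a + b + c = -7
  16a + 4b + c = -37
Solving the system yields a = -2, b = 0, c = -5.
So P(t) = -2t^2 - 5.
Check: P(1) = -7. ✓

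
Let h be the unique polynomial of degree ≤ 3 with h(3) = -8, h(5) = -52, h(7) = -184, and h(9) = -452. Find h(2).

-4

Forward differences of the values at s = 3, 5, 7, 9:
  h  : -8  -52  -184  -452
  Δ  : -44  -132  -268
  Δ^2: -88  -136
  Δ^3: -48
The third differences are constant, confirming degree 3.
Interpolating (Newton forward form) and evaluating at s = 2 gives h(2) = -4.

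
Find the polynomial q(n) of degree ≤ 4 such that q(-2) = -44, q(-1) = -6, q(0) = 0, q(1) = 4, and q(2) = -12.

Write q(n) = an^4 + bn^3 + cn^2 + dn + e. Substituting each data point gives a linear system:
  16a - 8b + 4c - 2d + e = -44
  a - b + c - d + e = -6
  e = 0
  a + b + c + d + e = 4
  16a + 8b + 4c + 2d + e = -12
Solving the system yields a = -2, b = 1, c = 1, d = 4, e = 0.
So q(n) = -2n^4 + n^3 + n^2 + 4n.
Check: q(-1) = -6. ✓

q(n) = -2n^4 + n^3 + n^2 + 4n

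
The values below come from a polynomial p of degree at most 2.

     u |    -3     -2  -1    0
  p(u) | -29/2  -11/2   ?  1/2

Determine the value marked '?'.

-1/2

On equispaced nodes a degree-2 polynomial has vanishing third forward difference, so
  - p(-3) + 3·p(-2) - 3·p(-1) + p(0) = 0.
Substituting the known values and solving for p(-1):
  -3·p(-1) = 3/2
  p(-1) = -1/2.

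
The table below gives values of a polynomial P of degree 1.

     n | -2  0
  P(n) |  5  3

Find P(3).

Using the Lagrange interpolation formula with nodes -2, 0:
  L_0(n) = n / -2
  L_1(n) = (n + 2) / 2
Then P(n) = 5·L_0(n) + 3·L_1(n).
Expanding and collecting terms gives P(n) = -n + 3.
Evaluating at n = 3: P(3) = 0.

0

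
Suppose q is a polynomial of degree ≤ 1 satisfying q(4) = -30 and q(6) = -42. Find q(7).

Write q(s) = as + b. Substituting each data point gives a linear system:
  4a + b = -30
  6a + b = -42
Solving the system yields a = -6, b = -6.
So q(s) = -6s - 6.
Then q(7) = -48.

-48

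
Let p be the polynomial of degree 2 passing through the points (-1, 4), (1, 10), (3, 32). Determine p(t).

p(t) = 2t^2 + 3t + 5

Write p(t) = at^2 + bt + c. Substituting each data point gives a linear system:
  a - b + c = 4
  a + b + c = 10
  9a + 3b + c = 32
Solving the system yields a = 2, b = 3, c = 5.
So p(t) = 2t² + 3t + 5.
Check: p(3) = 32. ✓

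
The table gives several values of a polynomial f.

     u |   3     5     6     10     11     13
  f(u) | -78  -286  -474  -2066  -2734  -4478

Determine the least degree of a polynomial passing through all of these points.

Divided differences on the nodes 3, 5, 6, 10, 11, 13:
  order 0: -78  -286  -474  -2066  -2734  -4478
  order 1: -104  -188  -398  -668  -872
  order 2: -28  -42  -54  -68
  order 3: -2  -2  -2
  order 4: 0  0
  order 5: 0
The order-3 divided differences are all -2 (nonzero) and every higher order vanishes, so the data lies on a polynomial of degree exactly 3.

3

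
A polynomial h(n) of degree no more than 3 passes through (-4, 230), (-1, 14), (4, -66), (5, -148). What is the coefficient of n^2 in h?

5

Write h(n) = an^3 + bn^2 + cn + d. Substituting each data point gives a linear system:
  -64a + 16b - 4c + d = 230
  -a + b - c + d = 14
  64a + 16b + 4c + d = -66
  125a + 25b + 5c + d = -148
Solving the system yields a = -2, b = 5, c = -5, d = 2.
So h(n) = -2n^3 + 5n^2 - 5n + 2.
The coefficient of n^2 is 5.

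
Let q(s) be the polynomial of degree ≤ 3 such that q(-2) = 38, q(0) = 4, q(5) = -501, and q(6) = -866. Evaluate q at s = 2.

-30

Write q(s) = as^3 + bs^2 + cs + d. Substituting each data point gives a linear system:
  -8a + 4b - 2c + d = 38
  d = 4
  125a + 25b + 5c + d = -501
  216a + 36b + 6c + d = -866
Solving the system yields a = -4, b = 0, c = -1, d = 4.
So q(s) = -4s³ - s + 4.
Then q(2) = -30.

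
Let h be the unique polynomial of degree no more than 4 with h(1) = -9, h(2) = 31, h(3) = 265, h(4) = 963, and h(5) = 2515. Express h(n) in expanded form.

Using the Lagrange interpolation formula with nodes 1, 2, 3, 4, 5:
  L_0(n) = (n - 2)(n - 3)(n - 4)(n - 5) / 24
  L_1(n) = (n - 1)(n - 3)(n - 4)(n - 5) / -6
  L_2(n) = (n - 1)(n - 2)(n - 4)(n - 5) / 4
  L_3(n) = (n - 1)(n - 2)(n - 3)(n - 5) / -6
  L_4(n) = (n - 1)(n - 2)(n - 3)(n - 4) / 24
Then h(n) = -9·L_0(n) + 31·L_1(n) + 265·L_2(n) + 963·L_3(n) + 2515·L_4(n).
Expanding and collecting terms gives h(n) = 5n^4 - 5n^3 + 2n^2 - 6n - 5.
Check: h(5) = 2515. ✓

h(n) = 5n^4 - 5n^3 + 2n^2 - 6n - 5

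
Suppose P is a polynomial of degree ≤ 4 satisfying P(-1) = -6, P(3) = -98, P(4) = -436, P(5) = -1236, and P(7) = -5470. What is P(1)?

Write P(u) = au^4 + bu^3 + cu^2 + du + e. Substituting each data point gives a linear system:
  a - b + c - d + e = -6
  81a + 27b + 9c + 3d + e = -98
  256a + 64b + 16c + 4d + e = -436
  625a + 125b + 25c + 5d + e = -1236
  2401a + 343b + 49c + 7d + e = -5470
Solving the system yields a = -3, b = 5, c = 0, d = 2, e = 4.
So P(u) = -3u^4 + 5u^3 + 2u + 4.
Then P(1) = 8.

8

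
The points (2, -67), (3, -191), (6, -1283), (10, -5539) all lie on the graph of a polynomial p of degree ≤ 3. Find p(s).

p(s) = -5s^3 - 5s^2 - 4s + 1

Using the Lagrange interpolation formula with nodes 2, 3, 6, 10:
  L_0(s) = (s - 3)(s - 6)(s - 10) / -32
  L_1(s) = (s - 2)(s - 6)(s - 10) / 21
  L_2(s) = (s - 2)(s - 3)(s - 10) / -48
  L_3(s) = (s - 2)(s - 3)(s - 6) / 224
Then p(s) = -67·L_0(s) - 191·L_1(s) - 1283·L_2(s) - 5539·L_3(s).
Expanding and collecting terms gives p(s) = -5s^3 - 5s^2 - 4s + 1.
Check: p(10) = -5539. ✓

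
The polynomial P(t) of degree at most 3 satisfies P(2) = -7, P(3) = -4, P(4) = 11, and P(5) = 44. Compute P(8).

Forward differences of the values at t = 2, 3, 4, 5:
  P  : -7  -4  11  44
  Δ  : 3  15  33
  Δ^2: 12  18
  Δ^3: 6
The third differences are constant, confirming degree 3.
Interpolating (Newton forward form) and evaluating at t = 8 gives P(8) = 311.

311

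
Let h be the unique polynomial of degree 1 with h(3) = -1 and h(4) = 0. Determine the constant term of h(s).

-4

Write h(s) = as + b. Substituting each data point gives a linear system:
  3a + b = -1
  4a + b = 0
Solving the system yields a = 1, b = -4.
So h(s) = s - 4.
The constant term is -4.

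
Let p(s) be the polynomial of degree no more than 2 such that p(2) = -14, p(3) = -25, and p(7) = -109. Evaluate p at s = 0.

Using the Lagrange interpolation formula with nodes 2, 3, 7:
  L_0(s) = (s - 3)(s - 7) / 5
  L_1(s) = (s - 2)(s - 7) / -4
  L_2(s) = (s - 2)(s - 3) / 20
Then p(s) = -14·L_0(s) - 25·L_1(s) - 109·L_2(s).
Expanding and collecting terms gives p(s) = -2s^2 - s - 4.
Evaluating at s = 0: p(0) = -4.

-4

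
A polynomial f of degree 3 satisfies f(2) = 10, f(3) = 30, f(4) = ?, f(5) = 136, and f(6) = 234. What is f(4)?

70

The 4 known points determine the degree-3 polynomial uniquely.
Write f(t) = at^3 + bt^2 + ct + d. Substituting each data point gives a linear system:
  8a + 4b + 2c + d = 10
  27a + 9b + 3c + d = 30
  125a + 25b + 5c + d = 136
  216a + 36b + 6c + d = 234
Solving the system yields a = 1, b = 1, c = -4, d = 6.
So f(t) = t³ + t² - 4t + 6.
Then f(4) = 70.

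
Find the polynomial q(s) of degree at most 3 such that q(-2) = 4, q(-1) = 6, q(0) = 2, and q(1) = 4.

Write q(s) = as^3 + bs^2 + cs + d. Substituting each data point gives a linear system:
  -8a + 4b - 2c + d = 4
  -a + b - c + d = 6
  d = 2
  a + b + c + d = 4
Solving the system yields a = 2, b = 3, c = -3, d = 2.
So q(s) = 2s^3 + 3s^2 - 3s + 2.
Check: q(1) = 4. ✓

q(s) = 2s^3 + 3s^2 - 3s + 2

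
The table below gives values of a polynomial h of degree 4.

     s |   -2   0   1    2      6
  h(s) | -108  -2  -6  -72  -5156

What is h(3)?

-338

Write h(s) = as^4 + bs^3 + cs^2 + ds + e. Substituting each data point gives a linear system:
  16a - 8b + 4c - 2d + e = -108
  e = -2
  a + b + c + d + e = -6
  16a + 8b + 4c + 2d + e = -72
  1296a + 216b + 36c + 6d + e = -5156
Solving the system yields a = -4, b = 1, c = -6, d = 5, e = -2.
So h(s) = -4s^4 + s^3 - 6s^2 + 5s - 2.
Then h(3) = -338.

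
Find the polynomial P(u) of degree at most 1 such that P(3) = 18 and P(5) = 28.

Write P(u) = au + b. Substituting each data point gives a linear system:
  3a + b = 18
  5a + b = 28
Solving the system yields a = 5, b = 3.
So P(u) = 5u + 3.
Check: P(3) = 18. ✓

P(u) = 5u + 3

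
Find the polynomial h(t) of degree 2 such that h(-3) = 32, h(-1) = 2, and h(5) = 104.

h(t) = 4t^2 + t - 1

Using the Lagrange interpolation formula with nodes -3, -1, 5:
  L_0(t) = (t + 1)(t - 5) / 16
  L_1(t) = (t + 3)(t - 5) / -12
  L_2(t) = (t + 3)(t + 1) / 48
Then h(t) = 32·L_0(t) + 2·L_1(t) + 104·L_2(t).
Expanding and collecting terms gives h(t) = 4t^2 + t - 1.
Check: h(-1) = 2. ✓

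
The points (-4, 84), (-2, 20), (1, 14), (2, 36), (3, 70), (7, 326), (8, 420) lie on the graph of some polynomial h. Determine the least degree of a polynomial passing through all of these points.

Divided differences on the nodes -4, -2, 1, 2, 3, 7, 8:
  order 0: 84  20  14  36  70  326  420
  order 1: -32  -2  22  34  64  94
  order 2: 6  6  6  6  6
  order 3: 0  0  0  0
  order 4: 0  0  0
  order 5: 0  0
  order 6: 0
The order-2 divided differences are all 6 (nonzero) and every higher order vanishes, so the data lies on a polynomial of degree exactly 2.

2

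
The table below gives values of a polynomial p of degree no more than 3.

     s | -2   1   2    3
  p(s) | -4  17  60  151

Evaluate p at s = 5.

549

Using the Lagrange interpolation formula with nodes -2, 1, 2, 3:
  L_0(s) = (s - 1)(s - 2)(s - 3) / -60
  L_1(s) = (s + 2)(s - 2)(s - 3) / 6
  L_2(s) = (s + 2)(s - 1)(s - 3) / -4
  L_3(s) = (s + 2)(s - 1)(s - 2) / 10
Then p(s) = -4·L_0(s) + 17·L_1(s) + 60·L_2(s) + 151·L_3(s).
Expanding and collecting terms gives p(s) = 3s³ + 6s² + 4s + 4.
Evaluating at s = 5: p(5) = 549.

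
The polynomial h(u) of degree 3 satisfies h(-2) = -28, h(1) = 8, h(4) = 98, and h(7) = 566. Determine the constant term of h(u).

6

Write h(u) = au^3 + bu^2 + cu + d. Substituting each data point gives a linear system:
  -8a + 4b - 2c + d = -28
  a + b + c + d = 8
  64a + 16b + 4c + d = 98
  343a + 49b + 7c + d = 566
Solving the system yields a = 2, b = -3, c = 3, d = 6.
So h(u) = 2u³ - 3u² + 3u + 6.
The constant term is 6.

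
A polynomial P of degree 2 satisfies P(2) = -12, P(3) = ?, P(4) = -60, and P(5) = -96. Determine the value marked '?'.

-32

The 3 known points determine the degree-2 polynomial uniquely.
Write P(n) = an^2 + bn + c. Substituting each data point gives a linear system:
  4a + 2b + c = -12
  16a + 4b + c = -60
  25a + 5b + c = -96
Solving the system yields a = -4, b = 0, c = 4.
So P(n) = -4n² + 4.
Then P(3) = -32.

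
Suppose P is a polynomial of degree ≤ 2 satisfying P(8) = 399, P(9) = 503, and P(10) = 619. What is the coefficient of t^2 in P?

Write P(t) = at^2 + bt + c. Substituting each data point gives a linear system:
  64a + 8b + c = 399
  81a + 9b + c = 503
  100a + 10b + c = 619
Solving the system yields a = 6, b = 2, c = -1.
So P(t) = 6t² + 2t - 1.
The leading coefficient is 6.

6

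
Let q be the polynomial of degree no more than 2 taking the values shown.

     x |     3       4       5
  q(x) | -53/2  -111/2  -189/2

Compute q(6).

Write q(x) = ax^2 + bx + c. Substituting each data point gives a linear system:
  9a + 3b + c = -53/2
  16a + 4b + c = -111/2
  25a + 5b + c = -189/2
Solving the system yields a = -5, b = 6, c = 1/2.
So q(x) = -5x^2 + 6x + 1/2.
Then q(6) = -287/2.

-287/2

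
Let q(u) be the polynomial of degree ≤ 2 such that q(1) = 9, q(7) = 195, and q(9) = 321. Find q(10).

396

Write q(u) = au^2 + bu + c. Substituting each data point gives a linear system:
  a + b + c = 9
  49a + 7b + c = 195
  81a + 9b + c = 321
Solving the system yields a = 4, b = -1, c = 6.
So q(u) = 4u^2 - u + 6.
Then q(10) = 396.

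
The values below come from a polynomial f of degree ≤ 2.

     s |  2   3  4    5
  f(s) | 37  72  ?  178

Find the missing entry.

119

On equispaced nodes a degree-2 polynomial has vanishing third forward difference, so
  - f(2) + 3·f(3) - 3·f(4) + f(5) = 0.
Substituting the known values and solving for f(4):
  -3·f(4) = -357
  f(4) = 119.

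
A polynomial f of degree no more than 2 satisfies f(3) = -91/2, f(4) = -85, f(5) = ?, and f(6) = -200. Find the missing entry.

The 3 known points determine the degree-2 polynomial uniquely.
Write f(n) = an^2 + bn + c. Substituting each data point gives a linear system:
  9a + 3b + c = -91/2
  16a + 4b + c = -85
  36a + 6b + c = -200
Solving the system yields a = -6, b = 5/2, c = 1.
So f(n) = -6n² + (5/2)n + 1.
Then f(5) = -273/2.

-273/2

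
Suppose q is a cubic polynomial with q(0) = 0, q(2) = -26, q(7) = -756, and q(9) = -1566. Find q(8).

-1112

Using the Lagrange interpolation formula with nodes 0, 2, 7, 9:
  L_0(t) = (t - 2)(t - 7)(t - 9) / -126
  L_1(t) = t(t - 7)(t - 9) / 70
  L_2(t) = t(t - 2)(t - 9) / -70
  L_3(t) = t(t - 2)(t - 7) / 126
Then q(t) = 0·L_0(t) - 26·L_1(t) - 756·L_2(t) - 1566·L_3(t).
Expanding and collecting terms gives q(t) = -2t^3 - t^2 - 3t.
Evaluating at t = 8: q(8) = -1112.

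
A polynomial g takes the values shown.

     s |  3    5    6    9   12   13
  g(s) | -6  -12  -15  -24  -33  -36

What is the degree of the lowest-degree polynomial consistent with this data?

1

Divided differences on the nodes 3, 5, 6, 9, 12, 13:
  order 0: -6  -12  -15  -24  -33  -36
  order 1: -3  -3  -3  -3  -3
  order 2: 0  0  0  0
  order 3: 0  0  0
  order 4: 0  0
  order 5: 0
The order-1 divided differences are all -3 (nonzero) and every higher order vanishes, so the data lies on a polynomial of degree exactly 1.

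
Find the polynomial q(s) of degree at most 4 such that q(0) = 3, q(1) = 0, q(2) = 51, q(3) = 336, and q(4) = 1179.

q(s) = 6s^4 - 6s^3 + 3s^2 - 6s + 3

Write q(s) = as^4 + bs^3 + cs^2 + ds + e. Substituting each data point gives a linear system:
  e = 3
  a + b + c + d + e = 0
  16a + 8b + 4c + 2d + e = 51
  81a + 27b + 9c + 3d + e = 336
  256a + 64b + 16c + 4d + e = 1179
Solving the system yields a = 6, b = -6, c = 3, d = -6, e = 3.
So q(s) = 6s^4 - 6s^3 + 3s^2 - 6s + 3.
Check: q(2) = 51. ✓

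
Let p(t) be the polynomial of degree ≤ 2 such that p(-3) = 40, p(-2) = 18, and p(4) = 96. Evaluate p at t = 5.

144

Write p(t) = at^2 + bt + c. Substituting each data point gives a linear system:
  9a - 3b + c = 40
  4a - 2b + c = 18
  16a + 4b + c = 96
Solving the system yields a = 5, b = 3, c = 4.
So p(t) = 5t^2 + 3t + 4.
Then p(5) = 144.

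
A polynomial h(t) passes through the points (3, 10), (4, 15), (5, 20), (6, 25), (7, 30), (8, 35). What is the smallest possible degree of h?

Forward differences of the values at t = 3, 4, 5, 6, 7, 8:
  h  : 10  15  20  25  30  35
  Δ  : 5  5  5  5  5
  Δ^2: 0  0  0  0
  Δ^3: 0  0  0
  Δ^4: 0  0
  Δ^5: 0
The first differences are constant (5) and nonzero, while all higher differences vanish, so the minimal degree is 1.

1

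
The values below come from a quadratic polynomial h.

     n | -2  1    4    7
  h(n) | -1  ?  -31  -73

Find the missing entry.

On equispaced nodes a degree-2 polynomial has vanishing third forward difference, so
  - h(-2) + 3·h(1) - 3·h(4) + h(7) = 0.
Substituting the known values and solving for h(1):
  3·h(1) = -21
  h(1) = -7.

-7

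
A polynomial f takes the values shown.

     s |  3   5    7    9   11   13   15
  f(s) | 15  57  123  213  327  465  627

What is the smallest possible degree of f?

Forward differences of the values at s = 3, 5, 7, 9, 11, 13, 15:
  f  : 15  57  123  213  327  465  627
  Δ  : 42  66  90  114  138  162
  Δ^2: 24  24  24  24  24
  Δ^3: 0  0  0  0
  Δ^4: 0  0  0
  Δ^5: 0  0
  Δ^6: 0
The second differences are constant (24) and nonzero, while all higher differences vanish, so the minimal degree is 2.

2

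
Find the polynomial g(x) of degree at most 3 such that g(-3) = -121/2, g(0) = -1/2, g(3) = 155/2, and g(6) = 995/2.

Write g(x) = ax^3 + bx^2 + cx + d. Substituting each data point gives a linear system:
  -27a + 9b - 3c + d = -121/2
  d = -1/2
  27a + 9b + 3c + d = 155/2
  216a + 36b + 6c + d = 995/2
Solving the system yields a = 2, b = 1, c = 5, d = -1/2.
So g(x) = 2x^3 + x^2 + 5x - 1/2.
Check: g(-3) = -121/2. ✓

g(x) = 2x^3 + x^2 + 5x - 1/2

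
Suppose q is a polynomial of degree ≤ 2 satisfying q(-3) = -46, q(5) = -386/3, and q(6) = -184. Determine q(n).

q(n) = -5n^2 - (1/3)n - 2

Using the Lagrange interpolation formula with nodes -3, 5, 6:
  L_0(n) = (n - 5)(n - 6) / 72
  L_1(n) = (n + 3)(n - 6) / -8
  L_2(n) = (n + 3)(n - 5) / 9
Then q(n) = -46·L_0(n) - 386/3·L_1(n) - 184·L_2(n).
Expanding and collecting terms gives q(n) = -5n^2 - (1/3)n - 2.
Check: q(5) = -386/3. ✓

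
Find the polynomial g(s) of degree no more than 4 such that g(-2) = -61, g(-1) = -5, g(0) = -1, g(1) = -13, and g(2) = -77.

Write g(s) = as^4 + bs^3 + cs^2 + ds + e. Substituting each data point gives a linear system:
  16a - 8b + 4c - 2d + e = -61
  a - b + c - d + e = -5
  e = -1
  a + b + c + d + e = -13
  16a + 8b + 4c + 2d + e = -77
Solving the system yields a = -3, b = 0, c = -5, d = -4, e = -1.
So g(s) = -3s^4 - 5s^2 - 4s - 1.
Check: g(0) = -1. ✓

g(s) = -3s^4 - 5s^2 - 4s - 1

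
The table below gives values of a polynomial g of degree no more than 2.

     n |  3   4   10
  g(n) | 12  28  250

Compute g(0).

0

Write g(n) = an^2 + bn + c. Substituting each data point gives a linear system:
  9a + 3b + c = 12
  16a + 4b + c = 28
  100a + 10b + c = 250
Solving the system yields a = 3, b = -5, c = 0.
So g(n) = 3n^2 - 5n.
Then g(0) = 0.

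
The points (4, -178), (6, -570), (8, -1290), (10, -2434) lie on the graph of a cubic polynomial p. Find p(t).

Write p(t) = at^3 + bt^2 + ct + d. Substituting each data point gives a linear system:
  64a + 16b + 4c + d = -178
  216a + 36b + 6c + d = -570
  512a + 64b + 8c + d = -1290
  1000a + 100b + 10c + d = -2434
Solving the system yields a = -2, b = -5, c = 6, d = 6.
So p(t) = -2t^3 - 5t^2 + 6t + 6.
Check: p(10) = -2434. ✓

p(t) = -2t^3 - 5t^2 + 6t + 6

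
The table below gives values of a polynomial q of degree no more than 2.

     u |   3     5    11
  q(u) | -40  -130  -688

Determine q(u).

Write q(u) = au^2 + bu + c. Substituting each data point gives a linear system:
  9a + 3b + c = -40
  25a + 5b + c = -130
  121a + 11b + c = -688
Solving the system yields a = -6, b = 3, c = 5.
So q(u) = -6u² + 3u + 5.
Check: q(3) = -40. ✓

q(u) = -6u^2 + 3u + 5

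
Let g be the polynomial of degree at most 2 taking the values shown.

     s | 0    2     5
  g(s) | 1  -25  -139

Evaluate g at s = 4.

Write g(s) = as^2 + bs + c. Substituting each data point gives a linear system:
  c = 1
  4a + 2b + c = -25
  25a + 5b + c = -139
Solving the system yields a = -5, b = -3, c = 1.
So g(s) = -5s² - 3s + 1.
Then g(4) = -91.

-91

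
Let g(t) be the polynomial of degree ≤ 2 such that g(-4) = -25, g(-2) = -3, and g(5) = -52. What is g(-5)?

Using the Lagrange interpolation formula with nodes -4, -2, 5:
  L_0(t) = (t + 2)(t - 5) / 18
  L_1(t) = (t + 4)(t - 5) / -14
  L_2(t) = (t + 4)(t + 2) / 63
Then g(t) = -25·L_0(t) - 3·L_1(t) - 52·L_2(t).
Expanding and collecting terms gives g(t) = -2t^2 - t + 3.
Evaluating at t = -5: g(-5) = -42.

-42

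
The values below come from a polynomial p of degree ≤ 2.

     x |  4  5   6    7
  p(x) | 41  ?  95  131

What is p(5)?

65

On equispaced nodes a degree-2 polynomial has vanishing third forward difference, so
  - p(4) + 3·p(5) - 3·p(6) + p(7) = 0.
Substituting the known values and solving for p(5):
  3·p(5) = 195
  p(5) = 65.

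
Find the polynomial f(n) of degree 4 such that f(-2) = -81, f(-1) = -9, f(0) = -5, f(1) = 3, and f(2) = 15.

Write f(n) = an^4 + bn^3 + cn^2 + dn + e. Substituting each data point gives a linear system:
  16a - 8b + 4c - 2d + e = -81
  a - b + c - d + e = -9
  e = -5
  a + b + c + d + e = 3
  16a + 8b + 4c + 2d + e = 15
Solving the system yields a = -3, b = 6, c = 5, d = 0, e = -5.
So f(n) = -3n⁴ + 6n³ + 5n² - 5.
Check: f(-2) = -81. ✓

f(n) = -3n^4 + 6n^3 + 5n^2 - 5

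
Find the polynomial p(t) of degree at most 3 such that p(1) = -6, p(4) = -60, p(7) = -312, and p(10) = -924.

p(t) = -t^3 + t^2 - 2t - 4

Write p(t) = at^3 + bt^2 + ct + d. Substituting each data point gives a linear system:
  a + b + c + d = -6
  64a + 16b + 4c + d = -60
  343a + 49b + 7c + d = -312
  1000a + 100b + 10c + d = -924
Solving the system yields a = -1, b = 1, c = -2, d = -4.
So p(t) = -t^3 + t^2 - 2t - 4.
Check: p(1) = -6. ✓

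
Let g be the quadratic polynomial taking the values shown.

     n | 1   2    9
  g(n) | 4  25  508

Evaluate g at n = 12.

895

Write g(n) = an^2 + bn + c. Substituting each data point gives a linear system:
  a + b + c = 4
  4a + 2b + c = 25
  81a + 9b + c = 508
Solving the system yields a = 6, b = 3, c = -5.
So g(n) = 6n^2 + 3n - 5.
Then g(12) = 895.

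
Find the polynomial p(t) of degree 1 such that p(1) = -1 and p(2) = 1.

Using the Lagrange interpolation formula with nodes 1, 2:
  L_0(t) = (t - 2) / -1
  L_1(t) = (t - 1) / 1
Then p(t) = -1·L_0(t) + 1·L_1(t).
Expanding and collecting terms gives p(t) = 2t - 3.
Check: p(2) = 1. ✓

p(t) = 2t - 3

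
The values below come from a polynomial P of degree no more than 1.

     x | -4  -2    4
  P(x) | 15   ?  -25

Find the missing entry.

5

The 2 known points determine the degree-1 polynomial uniquely.
Write P(x) = ax + b. Substituting each data point gives a linear system:
  -4a + b = 15
  4a + b = -25
Solving the system yields a = -5, b = -5.
So P(x) = -5x - 5.
Then P(-2) = 5.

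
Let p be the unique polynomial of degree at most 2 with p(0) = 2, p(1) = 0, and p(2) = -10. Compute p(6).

-130

Write p(x) = ax^2 + bx + c. Substituting each data point gives a linear system:
  c = 2
  a + b + c = 0
  4a + 2b + c = -10
Solving the system yields a = -4, b = 2, c = 2.
So p(x) = -4x² + 2x + 2.
Then p(6) = -130.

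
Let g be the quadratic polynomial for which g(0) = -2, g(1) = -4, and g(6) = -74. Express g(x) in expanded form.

Using the Lagrange interpolation formula with nodes 0, 1, 6:
  L_0(x) = (x - 1)(x - 6) / 6
  L_1(x) = x(x - 6) / -5
  L_2(x) = x(x - 1) / 30
Then g(x) = -2·L_0(x) - 4·L_1(x) - 74·L_2(x).
Expanding and collecting terms gives g(x) = -2x^2 - 2.
Check: g(6) = -74. ✓

g(x) = -2x^2 - 2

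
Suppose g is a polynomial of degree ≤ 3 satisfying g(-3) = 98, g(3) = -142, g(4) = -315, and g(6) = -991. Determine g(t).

Write g(t) = at^3 + bt^2 + ct + d. Substituting each data point gives a linear system:
  -27a + 9b - 3c + d = 98
  27a + 9b + 3c + d = -142
  64a + 16b + 4c + d = -315
  216a + 36b + 6c + d = -991
Solving the system yields a = -4, b = -3, c = -4, d = 5.
So g(t) = -4t^3 - 3t^2 - 4t + 5.
Check: g(6) = -991. ✓

g(t) = -4t^3 - 3t^2 - 4t + 5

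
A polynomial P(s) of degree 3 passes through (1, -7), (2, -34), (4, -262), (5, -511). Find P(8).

Using the Lagrange interpolation formula with nodes 1, 2, 4, 5:
  L_0(s) = (s - 2)(s - 4)(s - 5) / -12
  L_1(s) = (s - 1)(s - 4)(s - 5) / 6
  L_2(s) = (s - 1)(s - 2)(s - 5) / -6
  L_3(s) = (s - 1)(s - 2)(s - 4) / 12
Then P(s) = -7·L_0(s) - 34·L_1(s) - 262·L_2(s) - 511·L_3(s).
Expanding and collecting terms gives P(s) = -4s^3 - s^2 + 4s - 6.
Evaluating at s = 8: P(8) = -2086.

-2086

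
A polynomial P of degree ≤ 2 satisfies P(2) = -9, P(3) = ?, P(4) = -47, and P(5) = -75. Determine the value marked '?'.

-25

The 3 known points determine the degree-2 polynomial uniquely.
Write P(t) = at^2 + bt + c. Substituting each data point gives a linear system:
  4a + 2b + c = -9
  16a + 4b + c = -47
  25a + 5b + c = -75
Solving the system yields a = -3, b = -1, c = 5.
So P(t) = -3t² - t + 5.
Then P(3) = -25.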